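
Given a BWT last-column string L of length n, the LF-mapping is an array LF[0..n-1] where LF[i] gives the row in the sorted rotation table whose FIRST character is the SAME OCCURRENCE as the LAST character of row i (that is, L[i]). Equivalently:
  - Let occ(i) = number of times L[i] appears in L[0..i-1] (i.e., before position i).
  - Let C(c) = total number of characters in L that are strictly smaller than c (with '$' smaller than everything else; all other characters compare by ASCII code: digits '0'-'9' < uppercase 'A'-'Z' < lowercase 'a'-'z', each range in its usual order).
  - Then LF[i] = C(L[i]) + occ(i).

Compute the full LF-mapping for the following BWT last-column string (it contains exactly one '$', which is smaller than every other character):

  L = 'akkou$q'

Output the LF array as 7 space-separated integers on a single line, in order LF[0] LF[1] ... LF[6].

Answer: 1 2 3 4 6 0 5

Derivation:
Char counts: '$':1, 'a':1, 'k':2, 'o':1, 'q':1, 'u':1
C (first-col start): C('$')=0, C('a')=1, C('k')=2, C('o')=4, C('q')=5, C('u')=6
L[0]='a': occ=0, LF[0]=C('a')+0=1+0=1
L[1]='k': occ=0, LF[1]=C('k')+0=2+0=2
L[2]='k': occ=1, LF[2]=C('k')+1=2+1=3
L[3]='o': occ=0, LF[3]=C('o')+0=4+0=4
L[4]='u': occ=0, LF[4]=C('u')+0=6+0=6
L[5]='$': occ=0, LF[5]=C('$')+0=0+0=0
L[6]='q': occ=0, LF[6]=C('q')+0=5+0=5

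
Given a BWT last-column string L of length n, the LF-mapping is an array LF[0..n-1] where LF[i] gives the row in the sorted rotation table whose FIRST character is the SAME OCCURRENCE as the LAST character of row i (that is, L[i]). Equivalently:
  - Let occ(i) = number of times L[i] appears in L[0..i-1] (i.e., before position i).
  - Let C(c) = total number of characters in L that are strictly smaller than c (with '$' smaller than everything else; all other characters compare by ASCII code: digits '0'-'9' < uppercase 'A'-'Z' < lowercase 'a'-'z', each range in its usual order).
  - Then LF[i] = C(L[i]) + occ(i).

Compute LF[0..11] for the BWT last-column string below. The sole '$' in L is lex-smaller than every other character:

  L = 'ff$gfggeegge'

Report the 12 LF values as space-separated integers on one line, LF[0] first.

Answer: 4 5 0 7 6 8 9 1 2 10 11 3

Derivation:
Char counts: '$':1, 'e':3, 'f':3, 'g':5
C (first-col start): C('$')=0, C('e')=1, C('f')=4, C('g')=7
L[0]='f': occ=0, LF[0]=C('f')+0=4+0=4
L[1]='f': occ=1, LF[1]=C('f')+1=4+1=5
L[2]='$': occ=0, LF[2]=C('$')+0=0+0=0
L[3]='g': occ=0, LF[3]=C('g')+0=7+0=7
L[4]='f': occ=2, LF[4]=C('f')+2=4+2=6
L[5]='g': occ=1, LF[5]=C('g')+1=7+1=8
L[6]='g': occ=2, LF[6]=C('g')+2=7+2=9
L[7]='e': occ=0, LF[7]=C('e')+0=1+0=1
L[8]='e': occ=1, LF[8]=C('e')+1=1+1=2
L[9]='g': occ=3, LF[9]=C('g')+3=7+3=10
L[10]='g': occ=4, LF[10]=C('g')+4=7+4=11
L[11]='e': occ=2, LF[11]=C('e')+2=1+2=3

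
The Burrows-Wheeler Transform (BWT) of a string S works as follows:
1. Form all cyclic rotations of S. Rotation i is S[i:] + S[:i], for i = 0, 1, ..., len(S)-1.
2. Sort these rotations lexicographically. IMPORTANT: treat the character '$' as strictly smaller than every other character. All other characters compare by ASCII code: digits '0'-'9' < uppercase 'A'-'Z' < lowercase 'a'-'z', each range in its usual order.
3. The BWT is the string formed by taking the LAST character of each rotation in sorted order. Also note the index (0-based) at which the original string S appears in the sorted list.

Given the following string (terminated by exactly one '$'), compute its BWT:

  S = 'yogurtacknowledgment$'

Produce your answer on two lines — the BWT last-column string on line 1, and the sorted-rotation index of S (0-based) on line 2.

Answer: ttaelmdocwgkeynunrgo$
20

Derivation:
All 21 rotations (rotation i = S[i:]+S[:i]):
  rot[0] = yogurtacknowledgment$
  rot[1] = ogurtacknowledgment$y
  rot[2] = gurtacknowledgment$yo
  rot[3] = urtacknowledgment$yog
  rot[4] = rtacknowledgment$yogu
  rot[5] = tacknowledgment$yogur
  rot[6] = acknowledgment$yogurt
  rot[7] = cknowledgment$yogurta
  rot[8] = knowledgment$yogurtac
  rot[9] = nowledgment$yogurtack
  rot[10] = owledgment$yogurtackn
  rot[11] = wledgment$yogurtackno
  rot[12] = ledgment$yogurtacknow
  rot[13] = edgment$yogurtacknowl
  rot[14] = dgment$yogurtacknowle
  rot[15] = gment$yogurtacknowled
  rot[16] = ment$yogurtacknowledg
  rot[17] = ent$yogurtacknowledgm
  rot[18] = nt$yogurtacknowledgme
  rot[19] = t$yogurtacknowledgmen
  rot[20] = $yogurtacknowledgment
Sorted (with $ < everything):
  sorted[0] = $yogurtacknowledgment  (last char: 't')
  sorted[1] = acknowledgment$yogurt  (last char: 't')
  sorted[2] = cknowledgment$yogurta  (last char: 'a')
  sorted[3] = dgment$yogurtacknowle  (last char: 'e')
  sorted[4] = edgment$yogurtacknowl  (last char: 'l')
  sorted[5] = ent$yogurtacknowledgm  (last char: 'm')
  sorted[6] = gment$yogurtacknowled  (last char: 'd')
  sorted[7] = gurtacknowledgment$yo  (last char: 'o')
  sorted[8] = knowledgment$yogurtac  (last char: 'c')
  sorted[9] = ledgment$yogurtacknow  (last char: 'w')
  sorted[10] = ment$yogurtacknowledg  (last char: 'g')
  sorted[11] = nowledgment$yogurtack  (last char: 'k')
  sorted[12] = nt$yogurtacknowledgme  (last char: 'e')
  sorted[13] = ogurtacknowledgment$y  (last char: 'y')
  sorted[14] = owledgment$yogurtackn  (last char: 'n')
  sorted[15] = rtacknowledgment$yogu  (last char: 'u')
  sorted[16] = t$yogurtacknowledgmen  (last char: 'n')
  sorted[17] = tacknowledgment$yogur  (last char: 'r')
  sorted[18] = urtacknowledgment$yog  (last char: 'g')
  sorted[19] = wledgment$yogurtackno  (last char: 'o')
  sorted[20] = yogurtacknowledgment$  (last char: '$')
Last column: ttaelmdocwgkeynunrgo$
Original string S is at sorted index 20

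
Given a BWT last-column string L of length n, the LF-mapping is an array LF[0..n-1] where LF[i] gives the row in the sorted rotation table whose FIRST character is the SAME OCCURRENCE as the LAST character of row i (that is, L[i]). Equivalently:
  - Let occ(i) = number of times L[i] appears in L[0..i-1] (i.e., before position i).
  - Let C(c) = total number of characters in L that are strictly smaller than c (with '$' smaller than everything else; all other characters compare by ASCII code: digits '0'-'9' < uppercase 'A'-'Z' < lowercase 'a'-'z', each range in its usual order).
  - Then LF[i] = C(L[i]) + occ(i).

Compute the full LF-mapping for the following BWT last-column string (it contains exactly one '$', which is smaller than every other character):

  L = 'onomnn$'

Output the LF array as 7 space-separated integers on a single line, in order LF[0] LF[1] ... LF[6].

Answer: 5 2 6 1 3 4 0

Derivation:
Char counts: '$':1, 'm':1, 'n':3, 'o':2
C (first-col start): C('$')=0, C('m')=1, C('n')=2, C('o')=5
L[0]='o': occ=0, LF[0]=C('o')+0=5+0=5
L[1]='n': occ=0, LF[1]=C('n')+0=2+0=2
L[2]='o': occ=1, LF[2]=C('o')+1=5+1=6
L[3]='m': occ=0, LF[3]=C('m')+0=1+0=1
L[4]='n': occ=1, LF[4]=C('n')+1=2+1=3
L[5]='n': occ=2, LF[5]=C('n')+2=2+2=4
L[6]='$': occ=0, LF[6]=C('$')+0=0+0=0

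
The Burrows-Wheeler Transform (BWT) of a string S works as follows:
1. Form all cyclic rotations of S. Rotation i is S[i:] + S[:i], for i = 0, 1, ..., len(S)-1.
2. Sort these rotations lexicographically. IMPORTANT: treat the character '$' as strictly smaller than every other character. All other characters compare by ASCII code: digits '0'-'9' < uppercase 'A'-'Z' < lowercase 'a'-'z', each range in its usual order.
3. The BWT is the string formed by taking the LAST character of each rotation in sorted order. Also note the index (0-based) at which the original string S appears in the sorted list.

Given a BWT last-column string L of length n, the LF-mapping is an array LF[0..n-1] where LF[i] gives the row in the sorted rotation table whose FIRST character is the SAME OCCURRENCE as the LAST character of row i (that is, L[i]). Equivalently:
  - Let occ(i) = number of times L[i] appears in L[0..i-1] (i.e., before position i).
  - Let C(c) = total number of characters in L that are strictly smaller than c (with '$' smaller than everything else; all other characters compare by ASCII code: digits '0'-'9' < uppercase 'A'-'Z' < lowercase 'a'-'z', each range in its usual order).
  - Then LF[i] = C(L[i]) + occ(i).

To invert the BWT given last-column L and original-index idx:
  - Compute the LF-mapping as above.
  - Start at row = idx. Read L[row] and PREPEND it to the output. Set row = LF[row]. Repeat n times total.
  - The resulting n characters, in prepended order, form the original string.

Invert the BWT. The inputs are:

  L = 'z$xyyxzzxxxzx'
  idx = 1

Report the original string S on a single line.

LF mapping: 9 0 1 7 8 2 10 11 3 4 5 12 6
Walk LF starting at row 1, prepending L[row]:
  step 1: row=1, L[1]='$', prepend. Next row=LF[1]=0
  step 2: row=0, L[0]='z', prepend. Next row=LF[0]=9
  step 3: row=9, L[9]='x', prepend. Next row=LF[9]=4
  step 4: row=4, L[4]='y', prepend. Next row=LF[4]=8
  step 5: row=8, L[8]='x', prepend. Next row=LF[8]=3
  step 6: row=3, L[3]='y', prepend. Next row=LF[3]=7
  step 7: row=7, L[7]='z', prepend. Next row=LF[7]=11
  step 8: row=11, L[11]='z', prepend. Next row=LF[11]=12
  step 9: row=12, L[12]='x', prepend. Next row=LF[12]=6
  step 10: row=6, L[6]='z', prepend. Next row=LF[6]=10
  step 11: row=10, L[10]='x', prepend. Next row=LF[10]=5
  step 12: row=5, L[5]='x', prepend. Next row=LF[5]=2
  step 13: row=2, L[2]='x', prepend. Next row=LF[2]=1
Reversed output: xxxzxzzyxyxz$

Answer: xxxzxzzyxyxz$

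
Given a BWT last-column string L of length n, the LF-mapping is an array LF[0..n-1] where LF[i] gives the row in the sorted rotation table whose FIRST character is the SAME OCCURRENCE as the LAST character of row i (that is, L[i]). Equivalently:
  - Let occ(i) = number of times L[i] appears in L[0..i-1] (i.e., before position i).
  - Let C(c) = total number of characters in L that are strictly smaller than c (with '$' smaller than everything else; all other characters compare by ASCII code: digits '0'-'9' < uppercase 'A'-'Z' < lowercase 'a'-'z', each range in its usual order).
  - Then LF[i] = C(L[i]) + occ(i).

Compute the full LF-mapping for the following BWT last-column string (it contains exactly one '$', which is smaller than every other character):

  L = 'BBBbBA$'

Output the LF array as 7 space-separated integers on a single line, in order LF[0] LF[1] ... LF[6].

Answer: 2 3 4 6 5 1 0

Derivation:
Char counts: '$':1, 'A':1, 'B':4, 'b':1
C (first-col start): C('$')=0, C('A')=1, C('B')=2, C('b')=6
L[0]='B': occ=0, LF[0]=C('B')+0=2+0=2
L[1]='B': occ=1, LF[1]=C('B')+1=2+1=3
L[2]='B': occ=2, LF[2]=C('B')+2=2+2=4
L[3]='b': occ=0, LF[3]=C('b')+0=6+0=6
L[4]='B': occ=3, LF[4]=C('B')+3=2+3=5
L[5]='A': occ=0, LF[5]=C('A')+0=1+0=1
L[6]='$': occ=0, LF[6]=C('$')+0=0+0=0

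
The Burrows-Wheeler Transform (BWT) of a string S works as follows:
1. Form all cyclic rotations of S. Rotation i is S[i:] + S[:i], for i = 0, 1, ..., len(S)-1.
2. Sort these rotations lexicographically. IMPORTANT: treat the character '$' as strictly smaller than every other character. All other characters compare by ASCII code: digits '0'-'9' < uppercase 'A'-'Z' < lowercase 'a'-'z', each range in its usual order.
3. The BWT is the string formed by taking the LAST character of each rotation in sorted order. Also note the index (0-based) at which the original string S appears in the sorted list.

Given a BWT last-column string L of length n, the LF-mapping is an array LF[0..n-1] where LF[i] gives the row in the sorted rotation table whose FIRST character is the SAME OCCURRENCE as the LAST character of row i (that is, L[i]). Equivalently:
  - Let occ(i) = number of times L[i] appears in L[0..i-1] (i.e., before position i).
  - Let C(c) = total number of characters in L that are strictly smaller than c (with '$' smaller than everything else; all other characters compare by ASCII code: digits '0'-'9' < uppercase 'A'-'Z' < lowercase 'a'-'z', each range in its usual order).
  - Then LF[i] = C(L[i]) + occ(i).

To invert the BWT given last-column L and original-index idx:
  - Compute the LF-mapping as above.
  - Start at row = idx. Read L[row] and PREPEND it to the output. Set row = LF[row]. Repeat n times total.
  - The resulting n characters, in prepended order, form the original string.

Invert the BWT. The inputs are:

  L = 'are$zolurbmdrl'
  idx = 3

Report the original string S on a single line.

LF mapping: 1 9 4 0 13 8 5 12 10 2 7 3 11 6
Walk LF starting at row 3, prepending L[row]:
  step 1: row=3, L[3]='$', prepend. Next row=LF[3]=0
  step 2: row=0, L[0]='a', prepend. Next row=LF[0]=1
  step 3: row=1, L[1]='r', prepend. Next row=LF[1]=9
  step 4: row=9, L[9]='b', prepend. Next row=LF[9]=2
  step 5: row=2, L[2]='e', prepend. Next row=LF[2]=4
  step 6: row=4, L[4]='z', prepend. Next row=LF[4]=13
  step 7: row=13, L[13]='l', prepend. Next row=LF[13]=6
  step 8: row=6, L[6]='l', prepend. Next row=LF[6]=5
  step 9: row=5, L[5]='o', prepend. Next row=LF[5]=8
  step 10: row=8, L[8]='r', prepend. Next row=LF[8]=10
  step 11: row=10, L[10]='m', prepend. Next row=LF[10]=7
  step 12: row=7, L[7]='u', prepend. Next row=LF[7]=12
  step 13: row=12, L[12]='r', prepend. Next row=LF[12]=11
  step 14: row=11, L[11]='d', prepend. Next row=LF[11]=3
Reversed output: drumrollzebra$

Answer: drumrollzebra$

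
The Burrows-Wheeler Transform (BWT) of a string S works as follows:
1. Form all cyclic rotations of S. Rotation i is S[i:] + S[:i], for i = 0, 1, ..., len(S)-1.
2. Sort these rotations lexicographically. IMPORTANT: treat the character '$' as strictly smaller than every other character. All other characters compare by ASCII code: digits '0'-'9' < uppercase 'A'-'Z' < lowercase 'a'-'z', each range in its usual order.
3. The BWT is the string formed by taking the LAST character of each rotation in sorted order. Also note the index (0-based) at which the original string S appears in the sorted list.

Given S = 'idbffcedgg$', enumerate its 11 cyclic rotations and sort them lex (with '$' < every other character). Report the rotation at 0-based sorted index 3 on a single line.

All 11 rotations (rotation i = S[i:]+S[:i]):
  rot[0] = idbffcedgg$
  rot[1] = dbffcedgg$i
  rot[2] = bffcedgg$id
  rot[3] = ffcedgg$idb
  rot[4] = fcedgg$idbf
  rot[5] = cedgg$idbff
  rot[6] = edgg$idbffc
  rot[7] = dgg$idbffce
  rot[8] = gg$idbffced
  rot[9] = g$idbffcedg
  rot[10] = $idbffcedgg
Sorted (with $ < everything):
  sorted[0] = $idbffcedgg
  sorted[1] = bffcedgg$id
  sorted[2] = cedgg$idbff
  sorted[3] = dbffcedgg$i
  sorted[4] = dgg$idbffce
  sorted[5] = edgg$idbffc
  sorted[6] = fcedgg$idbf
  sorted[7] = ffcedgg$idb
  sorted[8] = g$idbffcedg
  sorted[9] = gg$idbffced
  sorted[10] = idbffcedgg$
sorted[3] = dbffcedgg$i

Answer: dbffcedgg$i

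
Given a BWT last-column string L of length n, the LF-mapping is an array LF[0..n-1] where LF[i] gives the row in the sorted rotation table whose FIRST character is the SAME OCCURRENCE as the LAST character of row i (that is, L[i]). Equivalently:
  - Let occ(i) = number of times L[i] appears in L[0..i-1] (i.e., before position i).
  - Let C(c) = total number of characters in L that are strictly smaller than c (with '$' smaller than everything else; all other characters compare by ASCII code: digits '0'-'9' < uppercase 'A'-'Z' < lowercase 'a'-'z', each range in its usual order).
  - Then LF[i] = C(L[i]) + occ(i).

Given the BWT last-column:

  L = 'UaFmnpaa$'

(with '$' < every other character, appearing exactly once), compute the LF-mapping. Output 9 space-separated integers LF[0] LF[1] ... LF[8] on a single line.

Char counts: '$':1, 'F':1, 'U':1, 'a':3, 'm':1, 'n':1, 'p':1
C (first-col start): C('$')=0, C('F')=1, C('U')=2, C('a')=3, C('m')=6, C('n')=7, C('p')=8
L[0]='U': occ=0, LF[0]=C('U')+0=2+0=2
L[1]='a': occ=0, LF[1]=C('a')+0=3+0=3
L[2]='F': occ=0, LF[2]=C('F')+0=1+0=1
L[3]='m': occ=0, LF[3]=C('m')+0=6+0=6
L[4]='n': occ=0, LF[4]=C('n')+0=7+0=7
L[5]='p': occ=0, LF[5]=C('p')+0=8+0=8
L[6]='a': occ=1, LF[6]=C('a')+1=3+1=4
L[7]='a': occ=2, LF[7]=C('a')+2=3+2=5
L[8]='$': occ=0, LF[8]=C('$')+0=0+0=0

Answer: 2 3 1 6 7 8 4 5 0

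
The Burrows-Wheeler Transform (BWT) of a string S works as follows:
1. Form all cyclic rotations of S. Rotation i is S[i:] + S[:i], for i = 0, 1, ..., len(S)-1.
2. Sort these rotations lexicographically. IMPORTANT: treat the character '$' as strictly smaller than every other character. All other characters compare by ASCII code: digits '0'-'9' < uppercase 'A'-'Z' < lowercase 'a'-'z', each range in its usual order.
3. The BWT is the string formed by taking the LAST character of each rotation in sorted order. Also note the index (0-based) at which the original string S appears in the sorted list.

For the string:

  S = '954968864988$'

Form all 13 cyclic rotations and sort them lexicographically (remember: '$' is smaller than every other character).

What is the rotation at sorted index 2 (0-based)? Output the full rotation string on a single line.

Answer: 4988$95496886

Derivation:
All 13 rotations (rotation i = S[i:]+S[:i]):
  rot[0] = 954968864988$
  rot[1] = 54968864988$9
  rot[2] = 4968864988$95
  rot[3] = 968864988$954
  rot[4] = 68864988$9549
  rot[5] = 8864988$95496
  rot[6] = 864988$954968
  rot[7] = 64988$9549688
  rot[8] = 4988$95496886
  rot[9] = 988$954968864
  rot[10] = 88$9549688649
  rot[11] = 8$95496886498
  rot[12] = $954968864988
Sorted (with $ < everything):
  sorted[0] = $954968864988
  sorted[1] = 4968864988$95
  sorted[2] = 4988$95496886
  sorted[3] = 54968864988$9
  sorted[4] = 64988$9549688
  sorted[5] = 68864988$9549
  sorted[6] = 8$95496886498
  sorted[7] = 864988$954968
  sorted[8] = 88$9549688649
  sorted[9] = 8864988$95496
  sorted[10] = 954968864988$
  sorted[11] = 968864988$954
  sorted[12] = 988$954968864
sorted[2] = 4988$95496886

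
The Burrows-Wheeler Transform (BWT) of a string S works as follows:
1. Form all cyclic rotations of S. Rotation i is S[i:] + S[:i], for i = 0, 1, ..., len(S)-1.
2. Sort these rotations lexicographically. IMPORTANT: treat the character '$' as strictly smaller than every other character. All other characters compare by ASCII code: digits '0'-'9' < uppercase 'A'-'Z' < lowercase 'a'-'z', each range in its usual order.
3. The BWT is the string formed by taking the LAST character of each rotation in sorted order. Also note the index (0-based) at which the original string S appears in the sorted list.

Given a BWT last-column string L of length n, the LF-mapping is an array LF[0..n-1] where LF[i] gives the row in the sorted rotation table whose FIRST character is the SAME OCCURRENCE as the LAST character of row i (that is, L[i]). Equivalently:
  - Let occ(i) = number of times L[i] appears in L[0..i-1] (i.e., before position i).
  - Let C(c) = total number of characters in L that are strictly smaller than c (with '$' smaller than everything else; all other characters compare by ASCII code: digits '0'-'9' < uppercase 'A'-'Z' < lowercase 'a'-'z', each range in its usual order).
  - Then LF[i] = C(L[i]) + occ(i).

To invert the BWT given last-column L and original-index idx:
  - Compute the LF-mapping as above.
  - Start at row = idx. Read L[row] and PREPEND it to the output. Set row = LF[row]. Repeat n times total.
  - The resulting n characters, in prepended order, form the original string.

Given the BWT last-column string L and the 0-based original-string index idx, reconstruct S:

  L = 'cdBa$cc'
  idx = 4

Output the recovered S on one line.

Answer: ccdBac$

Derivation:
LF mapping: 3 6 1 2 0 4 5
Walk LF starting at row 4, prepending L[row]:
  step 1: row=4, L[4]='$', prepend. Next row=LF[4]=0
  step 2: row=0, L[0]='c', prepend. Next row=LF[0]=3
  step 3: row=3, L[3]='a', prepend. Next row=LF[3]=2
  step 4: row=2, L[2]='B', prepend. Next row=LF[2]=1
  step 5: row=1, L[1]='d', prepend. Next row=LF[1]=6
  step 6: row=6, L[6]='c', prepend. Next row=LF[6]=5
  step 7: row=5, L[5]='c', prepend. Next row=LF[5]=4
Reversed output: ccdBac$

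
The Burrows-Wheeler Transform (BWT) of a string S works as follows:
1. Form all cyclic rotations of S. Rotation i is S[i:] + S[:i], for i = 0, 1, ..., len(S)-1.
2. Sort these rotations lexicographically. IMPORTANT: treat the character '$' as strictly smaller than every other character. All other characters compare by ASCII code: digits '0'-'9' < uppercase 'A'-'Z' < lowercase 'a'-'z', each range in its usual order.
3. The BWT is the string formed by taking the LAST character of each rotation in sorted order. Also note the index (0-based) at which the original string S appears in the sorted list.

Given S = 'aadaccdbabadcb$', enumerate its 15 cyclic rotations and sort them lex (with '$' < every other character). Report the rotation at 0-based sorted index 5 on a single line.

Answer: adcb$aadaccdbab

Derivation:
All 15 rotations (rotation i = S[i:]+S[:i]):
  rot[0] = aadaccdbabadcb$
  rot[1] = adaccdbabadcb$a
  rot[2] = daccdbabadcb$aa
  rot[3] = accdbabadcb$aad
  rot[4] = ccdbabadcb$aada
  rot[5] = cdbabadcb$aadac
  rot[6] = dbabadcb$aadacc
  rot[7] = babadcb$aadaccd
  rot[8] = abadcb$aadaccdb
  rot[9] = badcb$aadaccdba
  rot[10] = adcb$aadaccdbab
  rot[11] = dcb$aadaccdbaba
  rot[12] = cb$aadaccdbabad
  rot[13] = b$aadaccdbabadc
  rot[14] = $aadaccdbabadcb
Sorted (with $ < everything):
  sorted[0] = $aadaccdbabadcb
  sorted[1] = aadaccdbabadcb$
  sorted[2] = abadcb$aadaccdb
  sorted[3] = accdbabadcb$aad
  sorted[4] = adaccdbabadcb$a
  sorted[5] = adcb$aadaccdbab
  sorted[6] = b$aadaccdbabadc
  sorted[7] = babadcb$aadaccd
  sorted[8] = badcb$aadaccdba
  sorted[9] = cb$aadaccdbabad
  sorted[10] = ccdbabadcb$aada
  sorted[11] = cdbabadcb$aadac
  sorted[12] = daccdbabadcb$aa
  sorted[13] = dbabadcb$aadacc
  sorted[14] = dcb$aadaccdbaba
sorted[5] = adcb$aadaccdbab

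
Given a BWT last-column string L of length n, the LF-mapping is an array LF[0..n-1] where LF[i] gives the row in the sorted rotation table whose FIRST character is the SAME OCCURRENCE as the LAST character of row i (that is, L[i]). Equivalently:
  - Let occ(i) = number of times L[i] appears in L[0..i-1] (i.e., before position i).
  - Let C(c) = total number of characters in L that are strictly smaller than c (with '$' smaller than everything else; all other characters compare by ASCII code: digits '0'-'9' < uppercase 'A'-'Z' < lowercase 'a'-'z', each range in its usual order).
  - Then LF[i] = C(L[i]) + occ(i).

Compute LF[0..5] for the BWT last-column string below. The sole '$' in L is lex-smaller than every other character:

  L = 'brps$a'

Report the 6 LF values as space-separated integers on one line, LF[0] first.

Char counts: '$':1, 'a':1, 'b':1, 'p':1, 'r':1, 's':1
C (first-col start): C('$')=0, C('a')=1, C('b')=2, C('p')=3, C('r')=4, C('s')=5
L[0]='b': occ=0, LF[0]=C('b')+0=2+0=2
L[1]='r': occ=0, LF[1]=C('r')+0=4+0=4
L[2]='p': occ=0, LF[2]=C('p')+0=3+0=3
L[3]='s': occ=0, LF[3]=C('s')+0=5+0=5
L[4]='$': occ=0, LF[4]=C('$')+0=0+0=0
L[5]='a': occ=0, LF[5]=C('a')+0=1+0=1

Answer: 2 4 3 5 0 1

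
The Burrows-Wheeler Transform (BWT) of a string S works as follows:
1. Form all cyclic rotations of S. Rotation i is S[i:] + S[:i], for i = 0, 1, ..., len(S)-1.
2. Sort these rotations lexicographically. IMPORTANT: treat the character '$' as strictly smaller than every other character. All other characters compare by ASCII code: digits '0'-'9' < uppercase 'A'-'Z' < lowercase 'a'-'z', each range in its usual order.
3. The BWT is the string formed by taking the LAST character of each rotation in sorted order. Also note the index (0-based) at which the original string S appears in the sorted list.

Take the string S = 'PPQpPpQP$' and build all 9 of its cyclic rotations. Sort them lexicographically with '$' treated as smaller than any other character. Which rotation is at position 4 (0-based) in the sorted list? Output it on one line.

All 9 rotations (rotation i = S[i:]+S[:i]):
  rot[0] = PPQpPpQP$
  rot[1] = PQpPpQP$P
  rot[2] = QpPpQP$PP
  rot[3] = pPpQP$PPQ
  rot[4] = PpQP$PPQp
  rot[5] = pQP$PPQpP
  rot[6] = QP$PPQpPp
  rot[7] = P$PPQpPpQ
  rot[8] = $PPQpPpQP
Sorted (with $ < everything):
  sorted[0] = $PPQpPpQP
  sorted[1] = P$PPQpPpQ
  sorted[2] = PPQpPpQP$
  sorted[3] = PQpPpQP$P
  sorted[4] = PpQP$PPQp
  sorted[5] = QP$PPQpPp
  sorted[6] = QpPpQP$PP
  sorted[7] = pPpQP$PPQ
  sorted[8] = pQP$PPQpP
sorted[4] = PpQP$PPQp

Answer: PpQP$PPQp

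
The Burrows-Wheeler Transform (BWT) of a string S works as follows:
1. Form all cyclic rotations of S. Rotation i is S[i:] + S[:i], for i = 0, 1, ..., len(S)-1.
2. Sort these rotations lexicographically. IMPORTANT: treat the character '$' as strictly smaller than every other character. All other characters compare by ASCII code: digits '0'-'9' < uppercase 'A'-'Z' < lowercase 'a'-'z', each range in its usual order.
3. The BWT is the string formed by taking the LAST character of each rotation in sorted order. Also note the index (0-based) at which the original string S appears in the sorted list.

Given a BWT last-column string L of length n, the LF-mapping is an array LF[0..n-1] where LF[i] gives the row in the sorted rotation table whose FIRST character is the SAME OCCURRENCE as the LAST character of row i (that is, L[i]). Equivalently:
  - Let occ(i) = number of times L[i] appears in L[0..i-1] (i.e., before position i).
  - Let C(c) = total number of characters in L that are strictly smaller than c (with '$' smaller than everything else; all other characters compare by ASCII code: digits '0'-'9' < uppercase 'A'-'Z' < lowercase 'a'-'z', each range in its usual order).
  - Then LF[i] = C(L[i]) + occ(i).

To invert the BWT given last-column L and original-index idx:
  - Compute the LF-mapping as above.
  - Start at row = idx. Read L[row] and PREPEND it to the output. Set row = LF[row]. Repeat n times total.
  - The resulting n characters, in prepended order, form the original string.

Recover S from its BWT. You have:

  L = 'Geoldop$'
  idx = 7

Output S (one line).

Answer: poodleG$

Derivation:
LF mapping: 1 3 5 4 2 6 7 0
Walk LF starting at row 7, prepending L[row]:
  step 1: row=7, L[7]='$', prepend. Next row=LF[7]=0
  step 2: row=0, L[0]='G', prepend. Next row=LF[0]=1
  step 3: row=1, L[1]='e', prepend. Next row=LF[1]=3
  step 4: row=3, L[3]='l', prepend. Next row=LF[3]=4
  step 5: row=4, L[4]='d', prepend. Next row=LF[4]=2
  step 6: row=2, L[2]='o', prepend. Next row=LF[2]=5
  step 7: row=5, L[5]='o', prepend. Next row=LF[5]=6
  step 8: row=6, L[6]='p', prepend. Next row=LF[6]=7
Reversed output: poodleG$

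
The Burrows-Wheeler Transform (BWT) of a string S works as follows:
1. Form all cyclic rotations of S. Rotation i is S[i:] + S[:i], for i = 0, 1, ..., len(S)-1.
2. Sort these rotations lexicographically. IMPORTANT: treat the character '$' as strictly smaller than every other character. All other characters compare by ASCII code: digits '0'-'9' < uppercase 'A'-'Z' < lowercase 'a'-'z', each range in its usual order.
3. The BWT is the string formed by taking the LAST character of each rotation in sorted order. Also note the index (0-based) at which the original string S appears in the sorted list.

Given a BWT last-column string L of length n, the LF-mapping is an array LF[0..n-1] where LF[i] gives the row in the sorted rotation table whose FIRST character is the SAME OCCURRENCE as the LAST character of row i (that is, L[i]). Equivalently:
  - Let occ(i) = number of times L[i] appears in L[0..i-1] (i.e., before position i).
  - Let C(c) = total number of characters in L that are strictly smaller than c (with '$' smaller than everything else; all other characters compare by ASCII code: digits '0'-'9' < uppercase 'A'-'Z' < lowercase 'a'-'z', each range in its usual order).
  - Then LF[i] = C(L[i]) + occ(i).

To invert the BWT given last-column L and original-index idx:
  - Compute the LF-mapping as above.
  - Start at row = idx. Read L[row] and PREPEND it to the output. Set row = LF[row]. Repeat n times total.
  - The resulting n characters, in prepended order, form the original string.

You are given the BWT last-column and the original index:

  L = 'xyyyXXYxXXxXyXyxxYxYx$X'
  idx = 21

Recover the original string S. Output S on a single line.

Answer: yxXyxxxyXXYxyXYXxYyXXx$

Derivation:
LF mapping: 11 18 19 20 1 2 8 12 3 4 13 5 21 6 22 14 15 9 16 10 17 0 7
Walk LF starting at row 21, prepending L[row]:
  step 1: row=21, L[21]='$', prepend. Next row=LF[21]=0
  step 2: row=0, L[0]='x', prepend. Next row=LF[0]=11
  step 3: row=11, L[11]='X', prepend. Next row=LF[11]=5
  step 4: row=5, L[5]='X', prepend. Next row=LF[5]=2
  step 5: row=2, L[2]='y', prepend. Next row=LF[2]=19
  step 6: row=19, L[19]='Y', prepend. Next row=LF[19]=10
  step 7: row=10, L[10]='x', prepend. Next row=LF[10]=13
  step 8: row=13, L[13]='X', prepend. Next row=LF[13]=6
  step 9: row=6, L[6]='Y', prepend. Next row=LF[6]=8
  step 10: row=8, L[8]='X', prepend. Next row=LF[8]=3
  step 11: row=3, L[3]='y', prepend. Next row=LF[3]=20
  step 12: row=20, L[20]='x', prepend. Next row=LF[20]=17
  step 13: row=17, L[17]='Y', prepend. Next row=LF[17]=9
  step 14: row=9, L[9]='X', prepend. Next row=LF[9]=4
  step 15: row=4, L[4]='X', prepend. Next row=LF[4]=1
  step 16: row=1, L[1]='y', prepend. Next row=LF[1]=18
  step 17: row=18, L[18]='x', prepend. Next row=LF[18]=16
  step 18: row=16, L[16]='x', prepend. Next row=LF[16]=15
  step 19: row=15, L[15]='x', prepend. Next row=LF[15]=14
  step 20: row=14, L[14]='y', prepend. Next row=LF[14]=22
  step 21: row=22, L[22]='X', prepend. Next row=LF[22]=7
  step 22: row=7, L[7]='x', prepend. Next row=LF[7]=12
  step 23: row=12, L[12]='y', prepend. Next row=LF[12]=21
Reversed output: yxXyxxxyXXYxyXYXxYyXXx$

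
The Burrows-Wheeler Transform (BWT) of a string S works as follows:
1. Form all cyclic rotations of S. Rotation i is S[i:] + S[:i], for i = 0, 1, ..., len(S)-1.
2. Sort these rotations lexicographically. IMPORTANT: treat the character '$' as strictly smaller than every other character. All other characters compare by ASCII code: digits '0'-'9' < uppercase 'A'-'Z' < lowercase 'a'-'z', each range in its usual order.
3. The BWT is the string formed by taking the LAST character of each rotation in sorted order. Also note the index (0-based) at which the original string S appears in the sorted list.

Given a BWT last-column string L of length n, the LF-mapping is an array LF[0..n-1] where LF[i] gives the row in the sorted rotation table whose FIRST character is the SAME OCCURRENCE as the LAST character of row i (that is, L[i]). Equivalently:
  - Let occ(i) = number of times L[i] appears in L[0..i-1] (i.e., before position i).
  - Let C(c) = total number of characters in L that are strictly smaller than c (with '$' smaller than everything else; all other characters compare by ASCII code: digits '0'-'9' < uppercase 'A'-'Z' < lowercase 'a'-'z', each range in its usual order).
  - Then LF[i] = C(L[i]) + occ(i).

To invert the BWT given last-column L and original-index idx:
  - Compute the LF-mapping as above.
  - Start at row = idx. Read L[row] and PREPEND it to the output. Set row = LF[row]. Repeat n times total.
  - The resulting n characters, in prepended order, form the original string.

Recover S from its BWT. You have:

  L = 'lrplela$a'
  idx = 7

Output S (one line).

LF mapping: 4 8 7 5 3 6 1 0 2
Walk LF starting at row 7, prepending L[row]:
  step 1: row=7, L[7]='$', prepend. Next row=LF[7]=0
  step 2: row=0, L[0]='l', prepend. Next row=LF[0]=4
  step 3: row=4, L[4]='e', prepend. Next row=LF[4]=3
  step 4: row=3, L[3]='l', prepend. Next row=LF[3]=5
  step 5: row=5, L[5]='l', prepend. Next row=LF[5]=6
  step 6: row=6, L[6]='a', prepend. Next row=LF[6]=1
  step 7: row=1, L[1]='r', prepend. Next row=LF[1]=8
  step 8: row=8, L[8]='a', prepend. Next row=LF[8]=2
  step 9: row=2, L[2]='p', prepend. Next row=LF[2]=7
Reversed output: parallel$

Answer: parallel$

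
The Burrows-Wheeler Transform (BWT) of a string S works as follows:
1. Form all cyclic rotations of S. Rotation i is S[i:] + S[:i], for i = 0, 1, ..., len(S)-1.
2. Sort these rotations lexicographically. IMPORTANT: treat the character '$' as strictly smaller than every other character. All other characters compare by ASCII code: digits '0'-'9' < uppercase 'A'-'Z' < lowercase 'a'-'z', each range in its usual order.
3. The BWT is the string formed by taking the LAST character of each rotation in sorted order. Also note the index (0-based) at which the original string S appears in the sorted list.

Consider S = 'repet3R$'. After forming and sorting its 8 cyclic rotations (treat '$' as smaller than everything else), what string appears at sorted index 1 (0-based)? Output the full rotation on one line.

Answer: 3R$repet

Derivation:
All 8 rotations (rotation i = S[i:]+S[:i]):
  rot[0] = repet3R$
  rot[1] = epet3R$r
  rot[2] = pet3R$re
  rot[3] = et3R$rep
  rot[4] = t3R$repe
  rot[5] = 3R$repet
  rot[6] = R$repet3
  rot[7] = $repet3R
Sorted (with $ < everything):
  sorted[0] = $repet3R
  sorted[1] = 3R$repet
  sorted[2] = R$repet3
  sorted[3] = epet3R$r
  sorted[4] = et3R$rep
  sorted[5] = pet3R$re
  sorted[6] = repet3R$
  sorted[7] = t3R$repe
sorted[1] = 3R$repet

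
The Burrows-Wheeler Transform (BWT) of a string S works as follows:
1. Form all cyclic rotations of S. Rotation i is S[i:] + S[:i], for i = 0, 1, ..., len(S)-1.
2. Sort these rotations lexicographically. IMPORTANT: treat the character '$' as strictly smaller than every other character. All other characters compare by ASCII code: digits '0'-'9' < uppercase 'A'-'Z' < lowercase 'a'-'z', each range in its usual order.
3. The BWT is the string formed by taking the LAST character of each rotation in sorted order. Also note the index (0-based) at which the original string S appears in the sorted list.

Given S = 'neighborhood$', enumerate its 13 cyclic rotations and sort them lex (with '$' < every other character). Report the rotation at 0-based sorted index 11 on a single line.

Answer: orhood$neighb

Derivation:
All 13 rotations (rotation i = S[i:]+S[:i]):
  rot[0] = neighborhood$
  rot[1] = eighborhood$n
  rot[2] = ighborhood$ne
  rot[3] = ghborhood$nei
  rot[4] = hborhood$neig
  rot[5] = borhood$neigh
  rot[6] = orhood$neighb
  rot[7] = rhood$neighbo
  rot[8] = hood$neighbor
  rot[9] = ood$neighborh
  rot[10] = od$neighborho
  rot[11] = d$neighborhoo
  rot[12] = $neighborhood
Sorted (with $ < everything):
  sorted[0] = $neighborhood
  sorted[1] = borhood$neigh
  sorted[2] = d$neighborhoo
  sorted[3] = eighborhood$n
  sorted[4] = ghborhood$nei
  sorted[5] = hborhood$neig
  sorted[6] = hood$neighbor
  sorted[7] = ighborhood$ne
  sorted[8] = neighborhood$
  sorted[9] = od$neighborho
  sorted[10] = ood$neighborh
  sorted[11] = orhood$neighb
  sorted[12] = rhood$neighbo
sorted[11] = orhood$neighb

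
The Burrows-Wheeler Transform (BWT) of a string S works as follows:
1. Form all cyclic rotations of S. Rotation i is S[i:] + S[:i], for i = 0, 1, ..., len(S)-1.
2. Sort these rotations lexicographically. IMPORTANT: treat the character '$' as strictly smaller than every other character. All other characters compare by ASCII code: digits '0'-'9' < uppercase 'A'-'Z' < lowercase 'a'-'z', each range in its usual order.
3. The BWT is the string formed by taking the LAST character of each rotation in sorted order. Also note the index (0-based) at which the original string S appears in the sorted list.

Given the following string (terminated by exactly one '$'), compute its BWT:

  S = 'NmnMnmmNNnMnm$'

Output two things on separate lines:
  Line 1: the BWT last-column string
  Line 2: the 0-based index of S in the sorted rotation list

All 14 rotations (rotation i = S[i:]+S[:i]):
  rot[0] = NmnMnmmNNnMnm$
  rot[1] = mnMnmmNNnMnm$N
  rot[2] = nMnmmNNnMnm$Nm
  rot[3] = MnmmNNnMnm$Nmn
  rot[4] = nmmNNnMnm$NmnM
  rot[5] = mmNNnMnm$NmnMn
  rot[6] = mNNnMnm$NmnMnm
  rot[7] = NNnMnm$NmnMnmm
  rot[8] = NnMnm$NmnMnmmN
  rot[9] = nMnm$NmnMnmmNN
  rot[10] = Mnm$NmnMnmmNNn
  rot[11] = nm$NmnMnmmNNnM
  rot[12] = m$NmnMnmmNNnMn
  rot[13] = $NmnMnmmNNnMnm
Sorted (with $ < everything):
  sorted[0] = $NmnMnmmNNnMnm  (last char: 'm')
  sorted[1] = Mnm$NmnMnmmNNn  (last char: 'n')
  sorted[2] = MnmmNNnMnm$Nmn  (last char: 'n')
  sorted[3] = NNnMnm$NmnMnmm  (last char: 'm')
  sorted[4] = NmnMnmmNNnMnm$  (last char: '$')
  sorted[5] = NnMnm$NmnMnmmN  (last char: 'N')
  sorted[6] = m$NmnMnmmNNnMn  (last char: 'n')
  sorted[7] = mNNnMnm$NmnMnm  (last char: 'm')
  sorted[8] = mmNNnMnm$NmnMn  (last char: 'n')
  sorted[9] = mnMnmmNNnMnm$N  (last char: 'N')
  sorted[10] = nMnm$NmnMnmmNN  (last char: 'N')
  sorted[11] = nMnmmNNnMnm$Nm  (last char: 'm')
  sorted[12] = nm$NmnMnmmNNnM  (last char: 'M')
  sorted[13] = nmmNNnMnm$NmnM  (last char: 'M')
Last column: mnnm$NnmnNNmMM
Original string S is at sorted index 4

Answer: mnnm$NnmnNNmMM
4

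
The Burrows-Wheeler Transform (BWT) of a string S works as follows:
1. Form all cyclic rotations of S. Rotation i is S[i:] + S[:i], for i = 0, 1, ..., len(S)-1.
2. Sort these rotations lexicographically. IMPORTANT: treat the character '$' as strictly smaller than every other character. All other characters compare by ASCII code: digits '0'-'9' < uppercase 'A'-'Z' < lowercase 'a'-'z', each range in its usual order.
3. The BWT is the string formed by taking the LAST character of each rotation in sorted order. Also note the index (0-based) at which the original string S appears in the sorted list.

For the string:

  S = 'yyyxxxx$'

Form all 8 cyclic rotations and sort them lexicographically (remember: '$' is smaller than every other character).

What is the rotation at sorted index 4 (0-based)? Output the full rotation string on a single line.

All 8 rotations (rotation i = S[i:]+S[:i]):
  rot[0] = yyyxxxx$
  rot[1] = yyxxxx$y
  rot[2] = yxxxx$yy
  rot[3] = xxxx$yyy
  rot[4] = xxx$yyyx
  rot[5] = xx$yyyxx
  rot[6] = x$yyyxxx
  rot[7] = $yyyxxxx
Sorted (with $ < everything):
  sorted[0] = $yyyxxxx
  sorted[1] = x$yyyxxx
  sorted[2] = xx$yyyxx
  sorted[3] = xxx$yyyx
  sorted[4] = xxxx$yyy
  sorted[5] = yxxxx$yy
  sorted[6] = yyxxxx$y
  sorted[7] = yyyxxxx$
sorted[4] = xxxx$yyy

Answer: xxxx$yyy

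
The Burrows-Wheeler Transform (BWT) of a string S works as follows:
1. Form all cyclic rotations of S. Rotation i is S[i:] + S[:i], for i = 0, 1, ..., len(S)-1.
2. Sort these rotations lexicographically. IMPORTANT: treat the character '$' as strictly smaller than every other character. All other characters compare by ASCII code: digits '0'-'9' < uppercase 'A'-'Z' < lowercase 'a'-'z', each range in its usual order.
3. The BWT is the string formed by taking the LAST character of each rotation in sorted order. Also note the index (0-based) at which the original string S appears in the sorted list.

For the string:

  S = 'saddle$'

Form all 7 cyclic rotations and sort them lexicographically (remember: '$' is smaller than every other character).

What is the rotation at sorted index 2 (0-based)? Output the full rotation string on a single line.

Answer: ddle$sa

Derivation:
All 7 rotations (rotation i = S[i:]+S[:i]):
  rot[0] = saddle$
  rot[1] = addle$s
  rot[2] = ddle$sa
  rot[3] = dle$sad
  rot[4] = le$sadd
  rot[5] = e$saddl
  rot[6] = $saddle
Sorted (with $ < everything):
  sorted[0] = $saddle
  sorted[1] = addle$s
  sorted[2] = ddle$sa
  sorted[3] = dle$sad
  sorted[4] = e$saddl
  sorted[5] = le$sadd
  sorted[6] = saddle$
sorted[2] = ddle$sa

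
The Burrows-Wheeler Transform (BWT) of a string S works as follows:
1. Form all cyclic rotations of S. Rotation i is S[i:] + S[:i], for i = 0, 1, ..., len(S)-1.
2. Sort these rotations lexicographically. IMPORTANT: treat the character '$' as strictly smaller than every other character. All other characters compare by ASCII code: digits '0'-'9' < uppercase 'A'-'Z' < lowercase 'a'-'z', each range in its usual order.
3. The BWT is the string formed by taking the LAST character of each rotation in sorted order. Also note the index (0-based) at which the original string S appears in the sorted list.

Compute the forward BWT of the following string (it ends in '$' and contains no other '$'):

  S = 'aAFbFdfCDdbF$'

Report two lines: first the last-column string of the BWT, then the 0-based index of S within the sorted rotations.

Answer: FafCbAb$dFDFd
7

Derivation:
All 13 rotations (rotation i = S[i:]+S[:i]):
  rot[0] = aAFbFdfCDdbF$
  rot[1] = AFbFdfCDdbF$a
  rot[2] = FbFdfCDdbF$aA
  rot[3] = bFdfCDdbF$aAF
  rot[4] = FdfCDdbF$aAFb
  rot[5] = dfCDdbF$aAFbF
  rot[6] = fCDdbF$aAFbFd
  rot[7] = CDdbF$aAFbFdf
  rot[8] = DdbF$aAFbFdfC
  rot[9] = dbF$aAFbFdfCD
  rot[10] = bF$aAFbFdfCDd
  rot[11] = F$aAFbFdfCDdb
  rot[12] = $aAFbFdfCDdbF
Sorted (with $ < everything):
  sorted[0] = $aAFbFdfCDdbF  (last char: 'F')
  sorted[1] = AFbFdfCDdbF$a  (last char: 'a')
  sorted[2] = CDdbF$aAFbFdf  (last char: 'f')
  sorted[3] = DdbF$aAFbFdfC  (last char: 'C')
  sorted[4] = F$aAFbFdfCDdb  (last char: 'b')
  sorted[5] = FbFdfCDdbF$aA  (last char: 'A')
  sorted[6] = FdfCDdbF$aAFb  (last char: 'b')
  sorted[7] = aAFbFdfCDdbF$  (last char: '$')
  sorted[8] = bF$aAFbFdfCDd  (last char: 'd')
  sorted[9] = bFdfCDdbF$aAF  (last char: 'F')
  sorted[10] = dbF$aAFbFdfCD  (last char: 'D')
  sorted[11] = dfCDdbF$aAFbF  (last char: 'F')
  sorted[12] = fCDdbF$aAFbFd  (last char: 'd')
Last column: FafCbAb$dFDFd
Original string S is at sorted index 7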